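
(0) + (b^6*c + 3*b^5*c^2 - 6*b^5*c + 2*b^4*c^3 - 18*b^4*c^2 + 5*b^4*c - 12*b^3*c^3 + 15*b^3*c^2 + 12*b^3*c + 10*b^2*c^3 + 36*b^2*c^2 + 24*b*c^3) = b^6*c + 3*b^5*c^2 - 6*b^5*c + 2*b^4*c^3 - 18*b^4*c^2 + 5*b^4*c - 12*b^3*c^3 + 15*b^3*c^2 + 12*b^3*c + 10*b^2*c^3 + 36*b^2*c^2 + 24*b*c^3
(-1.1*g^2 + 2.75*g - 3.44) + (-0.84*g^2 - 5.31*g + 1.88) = -1.94*g^2 - 2.56*g - 1.56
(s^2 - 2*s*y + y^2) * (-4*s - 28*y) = -4*s^3 - 20*s^2*y + 52*s*y^2 - 28*y^3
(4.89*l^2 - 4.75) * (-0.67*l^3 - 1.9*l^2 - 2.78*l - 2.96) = -3.2763*l^5 - 9.291*l^4 - 10.4117*l^3 - 5.4494*l^2 + 13.205*l + 14.06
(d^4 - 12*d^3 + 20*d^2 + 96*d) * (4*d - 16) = 4*d^5 - 64*d^4 + 272*d^3 + 64*d^2 - 1536*d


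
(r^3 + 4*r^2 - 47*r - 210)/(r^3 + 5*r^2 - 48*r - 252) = (r + 5)/(r + 6)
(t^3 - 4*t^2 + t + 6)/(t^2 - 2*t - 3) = t - 2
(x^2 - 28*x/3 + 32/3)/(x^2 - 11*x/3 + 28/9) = 3*(x - 8)/(3*x - 7)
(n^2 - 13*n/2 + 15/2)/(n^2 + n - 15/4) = 2*(n - 5)/(2*n + 5)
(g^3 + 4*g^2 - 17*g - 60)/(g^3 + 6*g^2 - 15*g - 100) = (g + 3)/(g + 5)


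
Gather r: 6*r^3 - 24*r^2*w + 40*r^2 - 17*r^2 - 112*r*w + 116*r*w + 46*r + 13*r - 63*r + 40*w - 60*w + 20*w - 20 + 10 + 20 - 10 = 6*r^3 + r^2*(23 - 24*w) + r*(4*w - 4)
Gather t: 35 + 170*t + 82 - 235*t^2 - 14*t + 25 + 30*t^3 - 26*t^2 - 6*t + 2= 30*t^3 - 261*t^2 + 150*t + 144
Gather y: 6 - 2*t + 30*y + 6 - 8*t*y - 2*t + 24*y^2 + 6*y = -4*t + 24*y^2 + y*(36 - 8*t) + 12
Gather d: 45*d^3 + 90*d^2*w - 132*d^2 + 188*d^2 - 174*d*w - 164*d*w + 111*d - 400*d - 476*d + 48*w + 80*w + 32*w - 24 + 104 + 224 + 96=45*d^3 + d^2*(90*w + 56) + d*(-338*w - 765) + 160*w + 400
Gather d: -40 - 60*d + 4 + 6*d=-54*d - 36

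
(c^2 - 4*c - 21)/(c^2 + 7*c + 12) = (c - 7)/(c + 4)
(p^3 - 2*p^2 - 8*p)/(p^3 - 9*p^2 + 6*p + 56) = p/(p - 7)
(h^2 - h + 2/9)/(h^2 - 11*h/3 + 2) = (h - 1/3)/(h - 3)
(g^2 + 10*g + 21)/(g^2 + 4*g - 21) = (g + 3)/(g - 3)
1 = 1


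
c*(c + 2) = c^2 + 2*c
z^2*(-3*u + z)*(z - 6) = -3*u*z^3 + 18*u*z^2 + z^4 - 6*z^3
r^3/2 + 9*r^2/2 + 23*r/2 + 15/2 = (r/2 + 1/2)*(r + 3)*(r + 5)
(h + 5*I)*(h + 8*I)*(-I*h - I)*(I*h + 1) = h^4 + h^3 + 12*I*h^3 - 27*h^2 + 12*I*h^2 - 27*h + 40*I*h + 40*I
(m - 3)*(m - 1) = m^2 - 4*m + 3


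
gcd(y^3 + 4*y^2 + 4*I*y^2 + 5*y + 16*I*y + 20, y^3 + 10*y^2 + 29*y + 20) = y + 4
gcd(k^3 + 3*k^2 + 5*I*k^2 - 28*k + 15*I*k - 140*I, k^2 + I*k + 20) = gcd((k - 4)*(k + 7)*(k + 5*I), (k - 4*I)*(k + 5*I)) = k + 5*I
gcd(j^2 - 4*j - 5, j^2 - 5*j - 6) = j + 1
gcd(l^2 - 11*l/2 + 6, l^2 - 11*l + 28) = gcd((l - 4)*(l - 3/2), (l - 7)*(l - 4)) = l - 4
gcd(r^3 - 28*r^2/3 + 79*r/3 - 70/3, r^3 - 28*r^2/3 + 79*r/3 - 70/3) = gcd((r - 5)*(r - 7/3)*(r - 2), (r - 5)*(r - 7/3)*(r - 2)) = r^3 - 28*r^2/3 + 79*r/3 - 70/3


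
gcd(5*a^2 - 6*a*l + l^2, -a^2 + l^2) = a - l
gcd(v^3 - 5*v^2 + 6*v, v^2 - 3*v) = v^2 - 3*v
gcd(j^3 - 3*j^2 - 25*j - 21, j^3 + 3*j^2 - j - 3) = j^2 + 4*j + 3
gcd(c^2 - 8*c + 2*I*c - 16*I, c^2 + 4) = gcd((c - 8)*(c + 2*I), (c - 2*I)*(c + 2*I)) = c + 2*I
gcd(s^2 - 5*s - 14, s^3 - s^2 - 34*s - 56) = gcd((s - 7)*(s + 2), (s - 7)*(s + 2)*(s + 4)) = s^2 - 5*s - 14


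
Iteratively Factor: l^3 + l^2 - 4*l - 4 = (l + 1)*(l^2 - 4) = (l + 1)*(l + 2)*(l - 2)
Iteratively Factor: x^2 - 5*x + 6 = (x - 3)*(x - 2)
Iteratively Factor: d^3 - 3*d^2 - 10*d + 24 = (d - 2)*(d^2 - d - 12) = (d - 2)*(d + 3)*(d - 4)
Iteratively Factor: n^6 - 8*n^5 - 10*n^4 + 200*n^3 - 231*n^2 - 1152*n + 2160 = (n - 4)*(n^5 - 4*n^4 - 26*n^3 + 96*n^2 + 153*n - 540) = (n - 4)*(n + 3)*(n^4 - 7*n^3 - 5*n^2 + 111*n - 180) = (n - 4)*(n - 3)*(n + 3)*(n^3 - 4*n^2 - 17*n + 60) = (n - 4)*(n - 3)^2*(n + 3)*(n^2 - n - 20) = (n - 4)*(n - 3)^2*(n + 3)*(n + 4)*(n - 5)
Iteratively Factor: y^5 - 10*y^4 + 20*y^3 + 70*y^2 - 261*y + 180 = (y - 4)*(y^4 - 6*y^3 - 4*y^2 + 54*y - 45) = (y - 4)*(y + 3)*(y^3 - 9*y^2 + 23*y - 15) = (y - 5)*(y - 4)*(y + 3)*(y^2 - 4*y + 3) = (y - 5)*(y - 4)*(y - 1)*(y + 3)*(y - 3)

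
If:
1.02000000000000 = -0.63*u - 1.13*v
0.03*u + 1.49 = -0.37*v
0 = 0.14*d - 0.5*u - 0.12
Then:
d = 24.28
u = 6.56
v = -4.56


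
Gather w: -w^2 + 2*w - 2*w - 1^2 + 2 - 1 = -w^2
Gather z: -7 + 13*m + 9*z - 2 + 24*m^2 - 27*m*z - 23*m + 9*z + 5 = 24*m^2 - 10*m + z*(18 - 27*m) - 4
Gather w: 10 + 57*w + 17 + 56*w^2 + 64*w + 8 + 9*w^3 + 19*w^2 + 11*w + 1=9*w^3 + 75*w^2 + 132*w + 36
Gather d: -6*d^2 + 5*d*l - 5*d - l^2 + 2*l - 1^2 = -6*d^2 + d*(5*l - 5) - l^2 + 2*l - 1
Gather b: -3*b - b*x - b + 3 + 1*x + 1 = b*(-x - 4) + x + 4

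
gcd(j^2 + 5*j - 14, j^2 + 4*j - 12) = j - 2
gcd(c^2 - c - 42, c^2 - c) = 1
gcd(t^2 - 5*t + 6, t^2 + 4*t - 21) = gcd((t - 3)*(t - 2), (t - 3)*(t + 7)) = t - 3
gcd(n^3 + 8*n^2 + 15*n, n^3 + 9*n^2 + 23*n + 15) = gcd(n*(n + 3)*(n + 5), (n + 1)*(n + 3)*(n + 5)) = n^2 + 8*n + 15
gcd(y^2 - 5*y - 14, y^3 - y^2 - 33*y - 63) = y - 7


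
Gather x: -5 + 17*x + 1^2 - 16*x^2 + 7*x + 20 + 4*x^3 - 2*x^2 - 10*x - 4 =4*x^3 - 18*x^2 + 14*x + 12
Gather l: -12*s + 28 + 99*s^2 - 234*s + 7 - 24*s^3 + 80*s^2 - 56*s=-24*s^3 + 179*s^2 - 302*s + 35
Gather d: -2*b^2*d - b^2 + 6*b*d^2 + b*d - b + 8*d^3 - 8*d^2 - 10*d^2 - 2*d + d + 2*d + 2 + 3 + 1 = -b^2 - b + 8*d^3 + d^2*(6*b - 18) + d*(-2*b^2 + b + 1) + 6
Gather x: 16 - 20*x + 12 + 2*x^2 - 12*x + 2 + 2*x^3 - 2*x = 2*x^3 + 2*x^2 - 34*x + 30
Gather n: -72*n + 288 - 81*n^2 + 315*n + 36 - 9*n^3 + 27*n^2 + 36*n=-9*n^3 - 54*n^2 + 279*n + 324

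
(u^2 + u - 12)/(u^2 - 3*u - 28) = (u - 3)/(u - 7)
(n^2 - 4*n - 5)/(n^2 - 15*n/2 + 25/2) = 2*(n + 1)/(2*n - 5)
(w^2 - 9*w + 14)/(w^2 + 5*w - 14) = (w - 7)/(w + 7)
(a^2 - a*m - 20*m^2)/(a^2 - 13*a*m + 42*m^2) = (a^2 - a*m - 20*m^2)/(a^2 - 13*a*m + 42*m^2)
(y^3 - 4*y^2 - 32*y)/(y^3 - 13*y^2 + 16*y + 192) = y*(y + 4)/(y^2 - 5*y - 24)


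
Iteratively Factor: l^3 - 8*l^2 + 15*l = (l - 5)*(l^2 - 3*l) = (l - 5)*(l - 3)*(l)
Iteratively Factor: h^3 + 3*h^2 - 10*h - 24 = (h - 3)*(h^2 + 6*h + 8) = (h - 3)*(h + 2)*(h + 4)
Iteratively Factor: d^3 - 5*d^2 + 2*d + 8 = (d + 1)*(d^2 - 6*d + 8) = (d - 2)*(d + 1)*(d - 4)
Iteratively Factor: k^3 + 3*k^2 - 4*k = (k - 1)*(k^2 + 4*k) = k*(k - 1)*(k + 4)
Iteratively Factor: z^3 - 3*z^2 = (z)*(z^2 - 3*z) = z*(z - 3)*(z)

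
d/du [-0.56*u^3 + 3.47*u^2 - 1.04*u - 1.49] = -1.68*u^2 + 6.94*u - 1.04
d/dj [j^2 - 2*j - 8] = 2*j - 2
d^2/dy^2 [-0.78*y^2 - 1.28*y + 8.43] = -1.56000000000000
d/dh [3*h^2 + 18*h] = 6*h + 18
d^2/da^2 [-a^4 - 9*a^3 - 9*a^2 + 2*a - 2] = -12*a^2 - 54*a - 18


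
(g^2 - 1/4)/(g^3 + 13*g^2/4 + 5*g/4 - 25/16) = 4*(2*g + 1)/(8*g^2 + 30*g + 25)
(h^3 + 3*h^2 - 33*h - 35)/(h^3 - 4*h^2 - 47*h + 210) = (h + 1)/(h - 6)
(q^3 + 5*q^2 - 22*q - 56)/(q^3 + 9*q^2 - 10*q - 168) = (q + 2)/(q + 6)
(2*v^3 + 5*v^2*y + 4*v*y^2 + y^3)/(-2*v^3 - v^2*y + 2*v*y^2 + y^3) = (v + y)/(-v + y)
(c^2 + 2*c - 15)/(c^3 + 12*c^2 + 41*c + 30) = (c - 3)/(c^2 + 7*c + 6)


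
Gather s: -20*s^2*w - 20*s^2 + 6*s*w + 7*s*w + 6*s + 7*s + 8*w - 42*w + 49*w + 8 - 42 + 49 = s^2*(-20*w - 20) + s*(13*w + 13) + 15*w + 15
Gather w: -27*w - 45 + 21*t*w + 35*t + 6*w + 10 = 35*t + w*(21*t - 21) - 35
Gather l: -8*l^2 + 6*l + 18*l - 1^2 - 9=-8*l^2 + 24*l - 10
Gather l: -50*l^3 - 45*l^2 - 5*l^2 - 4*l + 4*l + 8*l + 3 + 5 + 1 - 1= -50*l^3 - 50*l^2 + 8*l + 8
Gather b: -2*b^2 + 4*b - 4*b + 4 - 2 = 2 - 2*b^2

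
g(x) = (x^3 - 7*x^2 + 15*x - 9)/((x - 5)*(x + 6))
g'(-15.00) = 0.36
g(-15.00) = -28.80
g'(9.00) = 0.68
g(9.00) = 4.80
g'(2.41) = 0.05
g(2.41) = -0.02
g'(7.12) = 0.38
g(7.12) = 3.73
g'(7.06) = 0.36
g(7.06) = 3.71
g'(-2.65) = -3.62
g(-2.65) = 4.55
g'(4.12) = -1.38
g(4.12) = -0.44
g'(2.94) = 0.01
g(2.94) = -0.00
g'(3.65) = -0.35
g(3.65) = -0.09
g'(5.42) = -7.64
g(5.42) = 5.40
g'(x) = (3*x^2 - 14*x + 15)/((x - 5)*(x + 6)) - (x^3 - 7*x^2 + 15*x - 9)/((x - 5)*(x + 6)^2) - (x^3 - 7*x^2 + 15*x - 9)/((x - 5)^2*(x + 6)) = (x^4 + 2*x^3 - 112*x^2 + 438*x - 441)/(x^4 + 2*x^3 - 59*x^2 - 60*x + 900)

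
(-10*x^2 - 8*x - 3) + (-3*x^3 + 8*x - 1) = -3*x^3 - 10*x^2 - 4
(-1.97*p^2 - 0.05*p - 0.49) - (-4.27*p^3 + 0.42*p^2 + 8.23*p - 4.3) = 4.27*p^3 - 2.39*p^2 - 8.28*p + 3.81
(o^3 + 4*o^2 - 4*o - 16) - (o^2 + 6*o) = o^3 + 3*o^2 - 10*o - 16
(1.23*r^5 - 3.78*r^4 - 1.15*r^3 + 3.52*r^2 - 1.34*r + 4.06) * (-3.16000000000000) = -3.8868*r^5 + 11.9448*r^4 + 3.634*r^3 - 11.1232*r^2 + 4.2344*r - 12.8296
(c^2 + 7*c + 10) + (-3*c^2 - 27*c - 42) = -2*c^2 - 20*c - 32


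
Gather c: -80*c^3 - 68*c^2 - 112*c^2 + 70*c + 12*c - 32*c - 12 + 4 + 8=-80*c^3 - 180*c^2 + 50*c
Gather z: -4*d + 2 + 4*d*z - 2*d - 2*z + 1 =-6*d + z*(4*d - 2) + 3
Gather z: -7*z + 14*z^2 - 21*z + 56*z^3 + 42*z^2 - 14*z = 56*z^3 + 56*z^2 - 42*z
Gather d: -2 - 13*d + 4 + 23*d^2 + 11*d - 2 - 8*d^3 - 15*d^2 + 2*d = -8*d^3 + 8*d^2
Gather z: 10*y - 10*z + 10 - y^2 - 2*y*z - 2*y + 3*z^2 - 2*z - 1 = -y^2 + 8*y + 3*z^2 + z*(-2*y - 12) + 9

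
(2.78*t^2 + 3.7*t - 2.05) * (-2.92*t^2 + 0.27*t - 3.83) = -8.1176*t^4 - 10.0534*t^3 - 3.6624*t^2 - 14.7245*t + 7.8515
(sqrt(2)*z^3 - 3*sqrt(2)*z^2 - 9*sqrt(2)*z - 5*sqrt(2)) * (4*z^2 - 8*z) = 4*sqrt(2)*z^5 - 20*sqrt(2)*z^4 - 12*sqrt(2)*z^3 + 52*sqrt(2)*z^2 + 40*sqrt(2)*z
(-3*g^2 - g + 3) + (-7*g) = -3*g^2 - 8*g + 3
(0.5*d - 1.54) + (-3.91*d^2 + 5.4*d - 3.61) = -3.91*d^2 + 5.9*d - 5.15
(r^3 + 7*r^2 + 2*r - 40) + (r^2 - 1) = r^3 + 8*r^2 + 2*r - 41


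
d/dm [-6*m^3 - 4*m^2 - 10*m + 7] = -18*m^2 - 8*m - 10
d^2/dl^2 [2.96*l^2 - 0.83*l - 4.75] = 5.92000000000000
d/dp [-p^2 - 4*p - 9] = -2*p - 4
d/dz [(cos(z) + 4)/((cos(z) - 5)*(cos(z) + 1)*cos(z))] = 2*(cos(z)^3 + 4*cos(z)^2 - 16*cos(z) - 10)*sin(z)/((cos(z) - 5)^2*(cos(z) + 1)^2*cos(z)^2)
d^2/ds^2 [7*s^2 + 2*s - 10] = 14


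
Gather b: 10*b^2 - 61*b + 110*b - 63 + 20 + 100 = 10*b^2 + 49*b + 57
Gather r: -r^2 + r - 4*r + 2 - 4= -r^2 - 3*r - 2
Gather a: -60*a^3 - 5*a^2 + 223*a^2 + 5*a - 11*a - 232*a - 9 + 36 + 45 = -60*a^3 + 218*a^2 - 238*a + 72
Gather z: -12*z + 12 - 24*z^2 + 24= -24*z^2 - 12*z + 36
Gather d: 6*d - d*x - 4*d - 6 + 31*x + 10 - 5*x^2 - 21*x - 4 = d*(2 - x) - 5*x^2 + 10*x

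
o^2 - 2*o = o*(o - 2)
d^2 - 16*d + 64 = (d - 8)^2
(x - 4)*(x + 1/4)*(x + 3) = x^3 - 3*x^2/4 - 49*x/4 - 3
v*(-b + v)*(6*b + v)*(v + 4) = -6*b^2*v^2 - 24*b^2*v + 5*b*v^3 + 20*b*v^2 + v^4 + 4*v^3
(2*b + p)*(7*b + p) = 14*b^2 + 9*b*p + p^2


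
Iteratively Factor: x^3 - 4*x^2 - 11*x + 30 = (x + 3)*(x^2 - 7*x + 10) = (x - 2)*(x + 3)*(x - 5)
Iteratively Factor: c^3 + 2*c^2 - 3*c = (c + 3)*(c^2 - c) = (c - 1)*(c + 3)*(c)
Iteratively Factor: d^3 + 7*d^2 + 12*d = (d + 4)*(d^2 + 3*d) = (d + 3)*(d + 4)*(d)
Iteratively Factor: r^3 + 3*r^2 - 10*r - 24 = (r - 3)*(r^2 + 6*r + 8) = (r - 3)*(r + 2)*(r + 4)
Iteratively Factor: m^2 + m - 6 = (m - 2)*(m + 3)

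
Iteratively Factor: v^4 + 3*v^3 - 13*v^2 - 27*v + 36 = (v + 3)*(v^3 - 13*v + 12) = (v - 3)*(v + 3)*(v^2 + 3*v - 4) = (v - 3)*(v + 3)*(v + 4)*(v - 1)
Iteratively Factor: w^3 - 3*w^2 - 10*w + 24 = (w - 2)*(w^2 - w - 12) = (w - 4)*(w - 2)*(w + 3)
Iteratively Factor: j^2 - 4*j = (j - 4)*(j)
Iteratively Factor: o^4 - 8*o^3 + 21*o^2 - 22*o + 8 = (o - 1)*(o^3 - 7*o^2 + 14*o - 8) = (o - 2)*(o - 1)*(o^2 - 5*o + 4) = (o - 4)*(o - 2)*(o - 1)*(o - 1)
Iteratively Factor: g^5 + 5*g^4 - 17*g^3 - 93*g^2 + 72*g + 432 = (g - 3)*(g^4 + 8*g^3 + 7*g^2 - 72*g - 144) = (g - 3)*(g + 4)*(g^3 + 4*g^2 - 9*g - 36) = (g - 3)*(g + 4)^2*(g^2 - 9) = (g - 3)^2*(g + 4)^2*(g + 3)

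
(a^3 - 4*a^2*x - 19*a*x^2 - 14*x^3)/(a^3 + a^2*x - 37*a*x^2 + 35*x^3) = (a^3 - 4*a^2*x - 19*a*x^2 - 14*x^3)/(a^3 + a^2*x - 37*a*x^2 + 35*x^3)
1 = 1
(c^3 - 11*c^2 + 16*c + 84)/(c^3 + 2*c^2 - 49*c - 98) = (c - 6)/(c + 7)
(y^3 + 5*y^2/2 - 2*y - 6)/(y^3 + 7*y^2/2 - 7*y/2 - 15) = (2*y^3 + 5*y^2 - 4*y - 12)/(2*y^3 + 7*y^2 - 7*y - 30)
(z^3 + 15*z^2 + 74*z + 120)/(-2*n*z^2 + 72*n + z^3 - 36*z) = (z^2 + 9*z + 20)/(-2*n*z + 12*n + z^2 - 6*z)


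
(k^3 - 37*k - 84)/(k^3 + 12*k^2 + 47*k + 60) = (k - 7)/(k + 5)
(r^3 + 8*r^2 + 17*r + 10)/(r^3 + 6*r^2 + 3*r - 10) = (r + 1)/(r - 1)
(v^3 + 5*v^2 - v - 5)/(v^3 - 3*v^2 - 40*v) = (v^2 - 1)/(v*(v - 8))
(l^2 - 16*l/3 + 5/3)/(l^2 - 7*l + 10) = (l - 1/3)/(l - 2)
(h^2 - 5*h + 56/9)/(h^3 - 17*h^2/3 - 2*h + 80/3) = (h - 7/3)/(h^2 - 3*h - 10)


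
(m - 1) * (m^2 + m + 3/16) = m^3 - 13*m/16 - 3/16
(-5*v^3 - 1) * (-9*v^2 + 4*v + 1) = 45*v^5 - 20*v^4 - 5*v^3 + 9*v^2 - 4*v - 1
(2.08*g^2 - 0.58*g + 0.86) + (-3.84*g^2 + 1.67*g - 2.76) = -1.76*g^2 + 1.09*g - 1.9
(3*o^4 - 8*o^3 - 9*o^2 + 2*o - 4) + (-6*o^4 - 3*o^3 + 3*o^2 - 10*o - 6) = -3*o^4 - 11*o^3 - 6*o^2 - 8*o - 10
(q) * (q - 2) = q^2 - 2*q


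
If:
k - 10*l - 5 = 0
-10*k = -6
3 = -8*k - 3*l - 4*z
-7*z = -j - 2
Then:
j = -667/50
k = 3/5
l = -11/25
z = -81/50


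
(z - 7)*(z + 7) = z^2 - 49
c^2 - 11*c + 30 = (c - 6)*(c - 5)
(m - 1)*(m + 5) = m^2 + 4*m - 5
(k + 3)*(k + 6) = k^2 + 9*k + 18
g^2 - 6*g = g*(g - 6)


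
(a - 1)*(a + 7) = a^2 + 6*a - 7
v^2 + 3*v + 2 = (v + 1)*(v + 2)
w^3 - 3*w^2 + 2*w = w*(w - 2)*(w - 1)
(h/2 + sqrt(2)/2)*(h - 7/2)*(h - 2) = h^3/2 - 11*h^2/4 + sqrt(2)*h^2/2 - 11*sqrt(2)*h/4 + 7*h/2 + 7*sqrt(2)/2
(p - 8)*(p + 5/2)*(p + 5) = p^3 - p^2/2 - 95*p/2 - 100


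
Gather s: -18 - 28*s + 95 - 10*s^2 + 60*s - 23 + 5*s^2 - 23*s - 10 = -5*s^2 + 9*s + 44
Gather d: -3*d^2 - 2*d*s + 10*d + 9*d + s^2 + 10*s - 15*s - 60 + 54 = -3*d^2 + d*(19 - 2*s) + s^2 - 5*s - 6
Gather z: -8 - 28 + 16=-20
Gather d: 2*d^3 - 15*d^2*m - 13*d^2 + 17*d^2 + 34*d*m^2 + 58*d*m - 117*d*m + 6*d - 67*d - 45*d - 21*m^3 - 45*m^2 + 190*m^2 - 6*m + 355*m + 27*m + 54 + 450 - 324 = 2*d^3 + d^2*(4 - 15*m) + d*(34*m^2 - 59*m - 106) - 21*m^3 + 145*m^2 + 376*m + 180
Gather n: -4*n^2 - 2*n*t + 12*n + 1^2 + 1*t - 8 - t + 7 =-4*n^2 + n*(12 - 2*t)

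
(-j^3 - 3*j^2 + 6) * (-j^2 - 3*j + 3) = j^5 + 6*j^4 + 6*j^3 - 15*j^2 - 18*j + 18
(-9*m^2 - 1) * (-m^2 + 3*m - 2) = 9*m^4 - 27*m^3 + 19*m^2 - 3*m + 2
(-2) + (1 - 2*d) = -2*d - 1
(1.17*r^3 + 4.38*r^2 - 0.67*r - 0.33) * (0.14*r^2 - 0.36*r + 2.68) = 0.1638*r^5 + 0.192*r^4 + 1.465*r^3 + 11.9334*r^2 - 1.6768*r - 0.8844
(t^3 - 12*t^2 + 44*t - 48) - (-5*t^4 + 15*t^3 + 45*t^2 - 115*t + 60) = 5*t^4 - 14*t^3 - 57*t^2 + 159*t - 108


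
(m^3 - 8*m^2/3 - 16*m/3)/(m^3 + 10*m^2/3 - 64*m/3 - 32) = m/(m + 6)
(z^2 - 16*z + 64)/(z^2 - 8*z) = (z - 8)/z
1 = 1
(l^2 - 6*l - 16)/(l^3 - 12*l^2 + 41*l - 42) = (l^2 - 6*l - 16)/(l^3 - 12*l^2 + 41*l - 42)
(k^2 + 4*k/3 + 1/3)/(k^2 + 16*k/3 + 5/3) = (k + 1)/(k + 5)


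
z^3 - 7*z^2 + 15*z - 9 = (z - 3)^2*(z - 1)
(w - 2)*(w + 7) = w^2 + 5*w - 14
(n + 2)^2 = n^2 + 4*n + 4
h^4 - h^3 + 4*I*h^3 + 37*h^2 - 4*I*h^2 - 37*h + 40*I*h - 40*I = (h - 1)*(h - 5*I)*(h + I)*(h + 8*I)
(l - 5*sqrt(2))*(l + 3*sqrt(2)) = l^2 - 2*sqrt(2)*l - 30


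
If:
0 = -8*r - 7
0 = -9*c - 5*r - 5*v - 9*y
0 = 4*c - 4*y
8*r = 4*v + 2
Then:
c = 125/144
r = -7/8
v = -9/4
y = 125/144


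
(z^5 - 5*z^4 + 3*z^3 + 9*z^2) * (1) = z^5 - 5*z^4 + 3*z^3 + 9*z^2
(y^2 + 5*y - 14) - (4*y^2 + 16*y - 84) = -3*y^2 - 11*y + 70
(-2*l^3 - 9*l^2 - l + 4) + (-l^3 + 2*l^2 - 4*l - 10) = -3*l^3 - 7*l^2 - 5*l - 6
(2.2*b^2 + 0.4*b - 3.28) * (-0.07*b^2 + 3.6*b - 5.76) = -0.154*b^4 + 7.892*b^3 - 11.0024*b^2 - 14.112*b + 18.8928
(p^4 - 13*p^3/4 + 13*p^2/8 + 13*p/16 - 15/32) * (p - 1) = p^5 - 17*p^4/4 + 39*p^3/8 - 13*p^2/16 - 41*p/32 + 15/32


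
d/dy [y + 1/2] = 1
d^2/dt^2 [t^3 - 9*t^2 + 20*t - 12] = 6*t - 18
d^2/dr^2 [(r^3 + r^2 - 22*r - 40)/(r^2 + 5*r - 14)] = 24*(r^3 - 24*r^2 - 78*r - 242)/(r^6 + 15*r^5 + 33*r^4 - 295*r^3 - 462*r^2 + 2940*r - 2744)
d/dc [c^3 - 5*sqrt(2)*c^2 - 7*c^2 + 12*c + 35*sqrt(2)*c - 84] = 3*c^2 - 10*sqrt(2)*c - 14*c + 12 + 35*sqrt(2)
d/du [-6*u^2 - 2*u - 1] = -12*u - 2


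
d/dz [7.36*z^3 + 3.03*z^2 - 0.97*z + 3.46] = 22.08*z^2 + 6.06*z - 0.97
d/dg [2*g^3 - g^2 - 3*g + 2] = 6*g^2 - 2*g - 3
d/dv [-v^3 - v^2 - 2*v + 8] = -3*v^2 - 2*v - 2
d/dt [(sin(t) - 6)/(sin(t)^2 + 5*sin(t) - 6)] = (12*sin(t) + cos(t)^2 + 23)*cos(t)/(sin(t)^2 + 5*sin(t) - 6)^2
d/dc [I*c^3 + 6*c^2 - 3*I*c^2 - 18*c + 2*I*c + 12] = 3*I*c^2 + 6*c*(2 - I) - 18 + 2*I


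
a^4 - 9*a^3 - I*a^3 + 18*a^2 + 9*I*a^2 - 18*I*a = a*(a - 6)*(a - 3)*(a - I)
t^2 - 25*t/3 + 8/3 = (t - 8)*(t - 1/3)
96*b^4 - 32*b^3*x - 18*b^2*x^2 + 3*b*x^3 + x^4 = (-3*b + x)*(-2*b + x)*(4*b + x)^2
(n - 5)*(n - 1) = n^2 - 6*n + 5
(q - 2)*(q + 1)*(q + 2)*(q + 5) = q^4 + 6*q^3 + q^2 - 24*q - 20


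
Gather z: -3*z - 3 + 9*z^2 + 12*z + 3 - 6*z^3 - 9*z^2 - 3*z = -6*z^3 + 6*z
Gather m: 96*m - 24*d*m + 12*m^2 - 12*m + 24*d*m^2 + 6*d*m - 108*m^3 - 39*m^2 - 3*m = -108*m^3 + m^2*(24*d - 27) + m*(81 - 18*d)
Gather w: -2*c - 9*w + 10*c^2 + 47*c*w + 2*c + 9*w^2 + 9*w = 10*c^2 + 47*c*w + 9*w^2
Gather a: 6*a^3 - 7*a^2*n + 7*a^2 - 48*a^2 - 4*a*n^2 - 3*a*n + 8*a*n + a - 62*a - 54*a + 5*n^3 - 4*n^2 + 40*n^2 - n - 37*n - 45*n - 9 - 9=6*a^3 + a^2*(-7*n - 41) + a*(-4*n^2 + 5*n - 115) + 5*n^3 + 36*n^2 - 83*n - 18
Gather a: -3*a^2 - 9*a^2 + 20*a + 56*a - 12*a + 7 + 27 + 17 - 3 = -12*a^2 + 64*a + 48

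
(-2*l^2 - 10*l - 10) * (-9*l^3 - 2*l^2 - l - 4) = 18*l^5 + 94*l^4 + 112*l^3 + 38*l^2 + 50*l + 40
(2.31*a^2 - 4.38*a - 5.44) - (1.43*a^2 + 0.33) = 0.88*a^2 - 4.38*a - 5.77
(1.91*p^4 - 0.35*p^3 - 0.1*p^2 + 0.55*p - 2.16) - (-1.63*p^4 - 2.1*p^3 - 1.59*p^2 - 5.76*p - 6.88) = 3.54*p^4 + 1.75*p^3 + 1.49*p^2 + 6.31*p + 4.72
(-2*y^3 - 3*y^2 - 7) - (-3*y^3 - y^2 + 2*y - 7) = y^3 - 2*y^2 - 2*y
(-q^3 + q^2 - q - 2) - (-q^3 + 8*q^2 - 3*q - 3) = -7*q^2 + 2*q + 1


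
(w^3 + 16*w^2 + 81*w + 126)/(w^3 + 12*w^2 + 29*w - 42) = (w + 3)/(w - 1)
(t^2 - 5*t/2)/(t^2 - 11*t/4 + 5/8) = 4*t/(4*t - 1)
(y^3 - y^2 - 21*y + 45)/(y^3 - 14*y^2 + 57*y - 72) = (y + 5)/(y - 8)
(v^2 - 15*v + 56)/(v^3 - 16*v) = (v^2 - 15*v + 56)/(v*(v^2 - 16))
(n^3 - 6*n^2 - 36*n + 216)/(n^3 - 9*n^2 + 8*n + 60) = (n^2 - 36)/(n^2 - 3*n - 10)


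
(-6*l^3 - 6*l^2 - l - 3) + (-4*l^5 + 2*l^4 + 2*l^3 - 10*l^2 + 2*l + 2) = -4*l^5 + 2*l^4 - 4*l^3 - 16*l^2 + l - 1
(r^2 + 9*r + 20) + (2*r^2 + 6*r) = 3*r^2 + 15*r + 20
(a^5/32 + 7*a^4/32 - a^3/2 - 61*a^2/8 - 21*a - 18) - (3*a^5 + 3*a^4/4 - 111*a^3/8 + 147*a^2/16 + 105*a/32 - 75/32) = -95*a^5/32 - 17*a^4/32 + 107*a^3/8 - 269*a^2/16 - 777*a/32 - 501/32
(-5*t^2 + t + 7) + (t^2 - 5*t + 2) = -4*t^2 - 4*t + 9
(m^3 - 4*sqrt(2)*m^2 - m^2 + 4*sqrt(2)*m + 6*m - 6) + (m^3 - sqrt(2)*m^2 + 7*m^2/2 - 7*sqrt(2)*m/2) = 2*m^3 - 5*sqrt(2)*m^2 + 5*m^2/2 + sqrt(2)*m/2 + 6*m - 6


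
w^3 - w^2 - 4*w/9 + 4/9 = (w - 1)*(w - 2/3)*(w + 2/3)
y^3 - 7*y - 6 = (y - 3)*(y + 1)*(y + 2)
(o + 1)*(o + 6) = o^2 + 7*o + 6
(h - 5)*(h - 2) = h^2 - 7*h + 10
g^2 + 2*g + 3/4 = (g + 1/2)*(g + 3/2)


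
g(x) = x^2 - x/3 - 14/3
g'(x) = 2*x - 1/3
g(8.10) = 58.24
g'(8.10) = 15.87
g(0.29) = -4.68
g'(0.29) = 0.25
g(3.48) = 6.28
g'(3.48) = 6.63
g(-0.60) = -4.11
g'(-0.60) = -1.53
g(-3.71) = 10.33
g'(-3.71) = -7.75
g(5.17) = 20.34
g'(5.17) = 10.01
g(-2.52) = 2.52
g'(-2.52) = -5.37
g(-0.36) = -4.42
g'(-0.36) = -1.05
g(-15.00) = 225.33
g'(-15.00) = -30.33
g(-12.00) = 143.33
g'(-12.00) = -24.33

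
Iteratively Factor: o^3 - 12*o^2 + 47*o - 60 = (o - 5)*(o^2 - 7*o + 12) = (o - 5)*(o - 4)*(o - 3)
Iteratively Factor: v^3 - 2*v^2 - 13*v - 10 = (v + 1)*(v^2 - 3*v - 10) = (v + 1)*(v + 2)*(v - 5)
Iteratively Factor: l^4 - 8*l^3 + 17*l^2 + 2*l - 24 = (l - 3)*(l^3 - 5*l^2 + 2*l + 8) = (l - 3)*(l + 1)*(l^2 - 6*l + 8) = (l - 3)*(l - 2)*(l + 1)*(l - 4)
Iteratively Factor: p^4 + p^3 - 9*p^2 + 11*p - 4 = (p - 1)*(p^3 + 2*p^2 - 7*p + 4) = (p - 1)^2*(p^2 + 3*p - 4) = (p - 1)^3*(p + 4)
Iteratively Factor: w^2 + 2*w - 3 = (w - 1)*(w + 3)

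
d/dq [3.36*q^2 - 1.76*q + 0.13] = 6.72*q - 1.76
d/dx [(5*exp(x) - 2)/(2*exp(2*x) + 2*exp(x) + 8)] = (-(2*exp(x) + 1)*(5*exp(x) - 2) + 5*exp(2*x) + 5*exp(x) + 20)*exp(x)/(2*(exp(2*x) + exp(x) + 4)^2)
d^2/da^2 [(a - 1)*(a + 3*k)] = 2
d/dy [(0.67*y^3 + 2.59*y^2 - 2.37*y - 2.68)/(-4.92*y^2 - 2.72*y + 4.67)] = (-3.2964*y^4 - 3.6448*y^3 - 9.3185*y^2 - 2.1806*y - 18.3575)/(24.2064*y^4 + 26.7648*y^3 - 38.5544*y^2 - 25.4048*y + 21.8089)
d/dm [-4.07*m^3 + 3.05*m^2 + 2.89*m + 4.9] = -12.21*m^2 + 6.1*m + 2.89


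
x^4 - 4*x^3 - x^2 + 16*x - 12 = (x - 3)*(x - 2)*(x - 1)*(x + 2)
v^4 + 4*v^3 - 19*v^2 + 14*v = v*(v - 2)*(v - 1)*(v + 7)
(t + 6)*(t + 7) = t^2 + 13*t + 42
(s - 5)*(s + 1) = s^2 - 4*s - 5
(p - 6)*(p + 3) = p^2 - 3*p - 18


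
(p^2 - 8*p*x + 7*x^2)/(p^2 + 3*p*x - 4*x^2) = (p - 7*x)/(p + 4*x)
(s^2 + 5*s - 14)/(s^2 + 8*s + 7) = (s - 2)/(s + 1)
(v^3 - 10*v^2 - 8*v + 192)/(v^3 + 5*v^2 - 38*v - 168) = (v - 8)/(v + 7)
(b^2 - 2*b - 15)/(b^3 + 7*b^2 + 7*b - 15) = (b - 5)/(b^2 + 4*b - 5)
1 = 1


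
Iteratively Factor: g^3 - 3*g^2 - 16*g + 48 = (g - 4)*(g^2 + g - 12) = (g - 4)*(g - 3)*(g + 4)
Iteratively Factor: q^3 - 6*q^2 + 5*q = (q - 1)*(q^2 - 5*q) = (q - 5)*(q - 1)*(q)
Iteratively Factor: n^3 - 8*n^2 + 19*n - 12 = (n - 1)*(n^2 - 7*n + 12) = (n - 3)*(n - 1)*(n - 4)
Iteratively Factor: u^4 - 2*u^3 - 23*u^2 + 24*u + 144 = (u - 4)*(u^3 + 2*u^2 - 15*u - 36) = (u - 4)*(u + 3)*(u^2 - u - 12) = (u - 4)^2*(u + 3)*(u + 3)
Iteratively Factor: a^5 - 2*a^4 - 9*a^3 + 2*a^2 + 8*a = (a)*(a^4 - 2*a^3 - 9*a^2 + 2*a + 8) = a*(a - 1)*(a^3 - a^2 - 10*a - 8) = a*(a - 1)*(a + 1)*(a^2 - 2*a - 8) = a*(a - 1)*(a + 1)*(a + 2)*(a - 4)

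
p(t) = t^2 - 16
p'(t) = 2*t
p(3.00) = -7.00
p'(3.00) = 6.00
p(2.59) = -9.29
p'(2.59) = 5.18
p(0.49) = -15.76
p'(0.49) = 0.98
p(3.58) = -3.18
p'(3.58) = 7.16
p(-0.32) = -15.90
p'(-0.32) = -0.64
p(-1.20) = -14.56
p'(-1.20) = -2.40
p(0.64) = -15.59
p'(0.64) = 1.28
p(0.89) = -15.21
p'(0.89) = 1.78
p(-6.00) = 20.00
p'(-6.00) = -12.00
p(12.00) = 128.00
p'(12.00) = 24.00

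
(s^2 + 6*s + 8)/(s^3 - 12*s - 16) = (s + 4)/(s^2 - 2*s - 8)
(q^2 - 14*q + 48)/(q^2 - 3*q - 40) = (q - 6)/(q + 5)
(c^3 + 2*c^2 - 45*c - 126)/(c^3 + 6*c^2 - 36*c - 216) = (c^2 - 4*c - 21)/(c^2 - 36)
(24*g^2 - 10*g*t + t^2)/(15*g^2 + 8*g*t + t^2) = (24*g^2 - 10*g*t + t^2)/(15*g^2 + 8*g*t + t^2)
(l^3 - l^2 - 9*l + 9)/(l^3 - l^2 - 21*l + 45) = (l^2 + 2*l - 3)/(l^2 + 2*l - 15)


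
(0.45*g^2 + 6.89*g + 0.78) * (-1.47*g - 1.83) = -0.6615*g^3 - 10.9518*g^2 - 13.7553*g - 1.4274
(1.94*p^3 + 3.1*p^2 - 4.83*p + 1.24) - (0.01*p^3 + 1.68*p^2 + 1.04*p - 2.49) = 1.93*p^3 + 1.42*p^2 - 5.87*p + 3.73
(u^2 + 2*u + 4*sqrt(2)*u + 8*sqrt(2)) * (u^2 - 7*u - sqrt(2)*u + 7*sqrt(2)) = u^4 - 5*u^3 + 3*sqrt(2)*u^3 - 22*u^2 - 15*sqrt(2)*u^2 - 42*sqrt(2)*u + 40*u + 112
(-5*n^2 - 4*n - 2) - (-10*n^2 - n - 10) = 5*n^2 - 3*n + 8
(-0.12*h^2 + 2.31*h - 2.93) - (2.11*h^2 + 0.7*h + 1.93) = -2.23*h^2 + 1.61*h - 4.86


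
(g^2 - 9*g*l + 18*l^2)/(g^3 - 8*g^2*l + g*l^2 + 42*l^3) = (g - 6*l)/(g^2 - 5*g*l - 14*l^2)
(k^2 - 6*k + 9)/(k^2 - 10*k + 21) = (k - 3)/(k - 7)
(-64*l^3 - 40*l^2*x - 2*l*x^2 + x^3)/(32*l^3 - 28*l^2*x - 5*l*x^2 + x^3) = (2*l + x)/(-l + x)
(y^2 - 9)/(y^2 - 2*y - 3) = (y + 3)/(y + 1)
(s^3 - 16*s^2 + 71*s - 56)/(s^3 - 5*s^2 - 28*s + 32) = (s - 7)/(s + 4)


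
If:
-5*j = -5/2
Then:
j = 1/2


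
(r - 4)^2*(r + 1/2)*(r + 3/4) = r^4 - 27*r^3/4 + 51*r^2/8 + 17*r + 6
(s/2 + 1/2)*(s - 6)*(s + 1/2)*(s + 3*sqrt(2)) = s^4/2 - 9*s^3/4 + 3*sqrt(2)*s^3/2 - 27*sqrt(2)*s^2/4 - 17*s^2/4 - 51*sqrt(2)*s/4 - 3*s/2 - 9*sqrt(2)/2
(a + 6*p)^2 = a^2 + 12*a*p + 36*p^2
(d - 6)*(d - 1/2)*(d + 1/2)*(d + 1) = d^4 - 5*d^3 - 25*d^2/4 + 5*d/4 + 3/2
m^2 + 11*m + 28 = (m + 4)*(m + 7)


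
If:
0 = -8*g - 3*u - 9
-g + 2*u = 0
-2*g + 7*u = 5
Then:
No Solution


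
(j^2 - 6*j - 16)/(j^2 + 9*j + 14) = (j - 8)/(j + 7)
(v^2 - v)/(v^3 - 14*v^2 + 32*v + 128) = v*(v - 1)/(v^3 - 14*v^2 + 32*v + 128)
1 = 1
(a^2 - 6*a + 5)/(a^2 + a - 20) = (a^2 - 6*a + 5)/(a^2 + a - 20)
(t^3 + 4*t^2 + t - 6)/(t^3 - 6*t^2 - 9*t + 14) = (t + 3)/(t - 7)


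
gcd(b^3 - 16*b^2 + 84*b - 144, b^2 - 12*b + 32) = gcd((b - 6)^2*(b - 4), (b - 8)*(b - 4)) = b - 4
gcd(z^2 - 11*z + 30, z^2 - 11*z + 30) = z^2 - 11*z + 30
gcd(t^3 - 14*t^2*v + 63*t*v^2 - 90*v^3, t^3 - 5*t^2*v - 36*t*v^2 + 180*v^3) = t^2 - 11*t*v + 30*v^2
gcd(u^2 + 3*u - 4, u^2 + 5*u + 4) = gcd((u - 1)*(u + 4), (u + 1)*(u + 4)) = u + 4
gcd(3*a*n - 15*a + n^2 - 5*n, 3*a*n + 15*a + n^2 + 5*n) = 3*a + n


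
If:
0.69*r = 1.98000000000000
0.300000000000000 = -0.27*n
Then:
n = -1.11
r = 2.87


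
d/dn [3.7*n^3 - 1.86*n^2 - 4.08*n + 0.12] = 11.1*n^2 - 3.72*n - 4.08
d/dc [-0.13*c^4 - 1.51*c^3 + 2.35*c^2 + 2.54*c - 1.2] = -0.52*c^3 - 4.53*c^2 + 4.7*c + 2.54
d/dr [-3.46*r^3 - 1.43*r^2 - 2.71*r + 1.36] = -10.38*r^2 - 2.86*r - 2.71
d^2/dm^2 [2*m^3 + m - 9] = 12*m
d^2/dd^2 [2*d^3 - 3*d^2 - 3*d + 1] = 12*d - 6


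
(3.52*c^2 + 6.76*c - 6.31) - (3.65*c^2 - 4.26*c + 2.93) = -0.13*c^2 + 11.02*c - 9.24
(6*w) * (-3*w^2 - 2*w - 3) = -18*w^3 - 12*w^2 - 18*w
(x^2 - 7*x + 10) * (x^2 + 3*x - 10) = x^4 - 4*x^3 - 21*x^2 + 100*x - 100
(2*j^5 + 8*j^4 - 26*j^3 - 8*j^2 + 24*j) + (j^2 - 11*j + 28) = 2*j^5 + 8*j^4 - 26*j^3 - 7*j^2 + 13*j + 28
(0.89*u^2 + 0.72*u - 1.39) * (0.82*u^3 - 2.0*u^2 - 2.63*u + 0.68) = 0.7298*u^5 - 1.1896*u^4 - 4.9205*u^3 + 1.4916*u^2 + 4.1453*u - 0.9452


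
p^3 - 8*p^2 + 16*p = p*(p - 4)^2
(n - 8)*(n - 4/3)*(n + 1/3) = n^3 - 9*n^2 + 68*n/9 + 32/9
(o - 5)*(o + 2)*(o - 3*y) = o^3 - 3*o^2*y - 3*o^2 + 9*o*y - 10*o + 30*y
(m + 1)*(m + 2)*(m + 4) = m^3 + 7*m^2 + 14*m + 8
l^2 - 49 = (l - 7)*(l + 7)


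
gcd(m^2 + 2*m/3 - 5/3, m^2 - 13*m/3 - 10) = m + 5/3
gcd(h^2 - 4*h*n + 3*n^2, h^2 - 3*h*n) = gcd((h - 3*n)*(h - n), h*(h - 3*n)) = h - 3*n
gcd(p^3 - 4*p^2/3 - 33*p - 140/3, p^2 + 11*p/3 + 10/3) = p + 5/3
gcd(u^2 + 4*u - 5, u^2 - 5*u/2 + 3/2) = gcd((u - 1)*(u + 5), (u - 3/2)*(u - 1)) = u - 1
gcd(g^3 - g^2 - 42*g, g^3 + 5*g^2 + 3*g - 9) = 1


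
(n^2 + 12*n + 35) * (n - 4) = n^3 + 8*n^2 - 13*n - 140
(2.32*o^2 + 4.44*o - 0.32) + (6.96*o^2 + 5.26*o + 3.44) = 9.28*o^2 + 9.7*o + 3.12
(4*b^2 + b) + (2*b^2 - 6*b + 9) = 6*b^2 - 5*b + 9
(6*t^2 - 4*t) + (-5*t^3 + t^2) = -5*t^3 + 7*t^2 - 4*t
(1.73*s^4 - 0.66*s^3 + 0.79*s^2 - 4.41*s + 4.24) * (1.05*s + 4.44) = 1.8165*s^5 + 6.9882*s^4 - 2.1009*s^3 - 1.1229*s^2 - 15.1284*s + 18.8256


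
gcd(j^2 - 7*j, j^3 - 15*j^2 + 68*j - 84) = j - 7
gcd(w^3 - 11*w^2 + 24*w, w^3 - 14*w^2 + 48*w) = w^2 - 8*w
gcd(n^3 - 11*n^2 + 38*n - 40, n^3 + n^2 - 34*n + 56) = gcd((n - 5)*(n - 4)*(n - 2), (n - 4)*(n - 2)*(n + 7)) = n^2 - 6*n + 8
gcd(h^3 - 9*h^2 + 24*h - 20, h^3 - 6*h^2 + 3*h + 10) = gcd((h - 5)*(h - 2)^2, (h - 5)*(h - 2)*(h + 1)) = h^2 - 7*h + 10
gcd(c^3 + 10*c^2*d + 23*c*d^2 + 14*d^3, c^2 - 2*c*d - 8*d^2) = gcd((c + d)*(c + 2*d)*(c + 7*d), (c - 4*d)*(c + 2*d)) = c + 2*d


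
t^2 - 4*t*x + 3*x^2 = (t - 3*x)*(t - x)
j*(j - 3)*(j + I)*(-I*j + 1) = -I*j^4 + 2*j^3 + 3*I*j^3 - 6*j^2 + I*j^2 - 3*I*j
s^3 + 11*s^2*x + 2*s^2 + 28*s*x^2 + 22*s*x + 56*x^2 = (s + 2)*(s + 4*x)*(s + 7*x)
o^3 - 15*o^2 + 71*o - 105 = (o - 7)*(o - 5)*(o - 3)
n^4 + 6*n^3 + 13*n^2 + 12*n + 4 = (n + 1)^2*(n + 2)^2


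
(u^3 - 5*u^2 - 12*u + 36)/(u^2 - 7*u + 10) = (u^2 - 3*u - 18)/(u - 5)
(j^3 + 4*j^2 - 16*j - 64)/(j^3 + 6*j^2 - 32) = (j - 4)/(j - 2)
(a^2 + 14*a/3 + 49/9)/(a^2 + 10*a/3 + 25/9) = (9*a^2 + 42*a + 49)/(9*a^2 + 30*a + 25)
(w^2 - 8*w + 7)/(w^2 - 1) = (w - 7)/(w + 1)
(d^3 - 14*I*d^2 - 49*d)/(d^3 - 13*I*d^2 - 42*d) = (d - 7*I)/(d - 6*I)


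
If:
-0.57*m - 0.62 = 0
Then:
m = -1.09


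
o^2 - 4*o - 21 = (o - 7)*(o + 3)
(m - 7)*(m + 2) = m^2 - 5*m - 14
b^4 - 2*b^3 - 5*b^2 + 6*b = b*(b - 3)*(b - 1)*(b + 2)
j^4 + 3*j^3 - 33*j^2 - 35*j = j*(j - 5)*(j + 1)*(j + 7)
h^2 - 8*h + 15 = (h - 5)*(h - 3)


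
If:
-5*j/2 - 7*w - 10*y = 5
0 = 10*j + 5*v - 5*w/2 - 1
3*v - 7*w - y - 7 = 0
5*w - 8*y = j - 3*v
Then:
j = -9862/18715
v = 17872/18715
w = -2238/3743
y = 941/18715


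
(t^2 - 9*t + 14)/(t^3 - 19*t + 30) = (t - 7)/(t^2 + 2*t - 15)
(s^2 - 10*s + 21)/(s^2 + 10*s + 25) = (s^2 - 10*s + 21)/(s^2 + 10*s + 25)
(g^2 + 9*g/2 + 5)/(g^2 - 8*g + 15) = (g^2 + 9*g/2 + 5)/(g^2 - 8*g + 15)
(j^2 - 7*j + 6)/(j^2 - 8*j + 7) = (j - 6)/(j - 7)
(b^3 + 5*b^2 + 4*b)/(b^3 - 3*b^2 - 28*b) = (b + 1)/(b - 7)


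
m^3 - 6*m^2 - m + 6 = (m - 6)*(m - 1)*(m + 1)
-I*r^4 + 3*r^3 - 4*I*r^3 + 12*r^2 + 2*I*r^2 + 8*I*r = r*(r + 4)*(r + 2*I)*(-I*r + 1)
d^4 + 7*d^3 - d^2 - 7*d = d*(d - 1)*(d + 1)*(d + 7)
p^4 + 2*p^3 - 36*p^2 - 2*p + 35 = (p - 5)*(p - 1)*(p + 1)*(p + 7)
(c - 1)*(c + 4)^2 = c^3 + 7*c^2 + 8*c - 16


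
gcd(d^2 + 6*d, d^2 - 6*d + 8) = 1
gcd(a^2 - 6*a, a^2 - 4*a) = a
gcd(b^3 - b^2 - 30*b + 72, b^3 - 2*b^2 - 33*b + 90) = b^2 + 3*b - 18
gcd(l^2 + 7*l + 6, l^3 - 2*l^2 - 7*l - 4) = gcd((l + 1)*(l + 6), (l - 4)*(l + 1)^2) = l + 1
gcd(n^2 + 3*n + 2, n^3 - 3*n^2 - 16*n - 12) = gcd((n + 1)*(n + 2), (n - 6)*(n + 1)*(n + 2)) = n^2 + 3*n + 2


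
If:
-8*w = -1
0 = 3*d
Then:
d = 0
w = 1/8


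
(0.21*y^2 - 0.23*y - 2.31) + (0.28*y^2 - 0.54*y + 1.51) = 0.49*y^2 - 0.77*y - 0.8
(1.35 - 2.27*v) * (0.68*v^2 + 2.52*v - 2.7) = -1.5436*v^3 - 4.8024*v^2 + 9.531*v - 3.645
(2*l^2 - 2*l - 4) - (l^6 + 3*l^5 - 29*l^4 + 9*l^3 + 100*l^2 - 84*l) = -l^6 - 3*l^5 + 29*l^4 - 9*l^3 - 98*l^2 + 82*l - 4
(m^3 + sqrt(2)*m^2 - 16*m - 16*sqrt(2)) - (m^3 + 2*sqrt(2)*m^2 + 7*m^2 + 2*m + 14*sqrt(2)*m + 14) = -7*m^2 - sqrt(2)*m^2 - 14*sqrt(2)*m - 18*m - 16*sqrt(2) - 14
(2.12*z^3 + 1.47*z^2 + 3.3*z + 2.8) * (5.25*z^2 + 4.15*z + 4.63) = 11.13*z^5 + 16.5155*z^4 + 33.2411*z^3 + 35.2011*z^2 + 26.899*z + 12.964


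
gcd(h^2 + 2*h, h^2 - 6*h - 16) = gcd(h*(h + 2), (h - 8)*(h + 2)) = h + 2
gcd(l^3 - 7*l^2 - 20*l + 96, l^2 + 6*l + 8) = l + 4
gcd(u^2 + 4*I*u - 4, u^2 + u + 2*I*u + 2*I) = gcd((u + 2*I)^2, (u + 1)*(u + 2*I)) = u + 2*I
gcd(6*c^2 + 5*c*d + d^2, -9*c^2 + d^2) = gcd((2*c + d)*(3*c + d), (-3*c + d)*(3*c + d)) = 3*c + d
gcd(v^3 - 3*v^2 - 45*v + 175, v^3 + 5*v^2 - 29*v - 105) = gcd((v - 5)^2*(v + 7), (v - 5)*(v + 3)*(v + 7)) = v^2 + 2*v - 35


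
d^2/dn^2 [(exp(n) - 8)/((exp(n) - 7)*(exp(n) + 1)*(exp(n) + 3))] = (4*exp(6*n) - 81*exp(5*n) + 373*exp(4*n) + 310*exp(3*n) - 3690*exp(2*n) - 3509*exp(n) + 4641)*exp(n)/(exp(9*n) - 9*exp(8*n) - 48*exp(7*n) + 360*exp(6*n) + 1578*exp(5*n) - 3042*exp(4*n) - 23752*exp(3*n) - 43344*exp(2*n) - 33075*exp(n) - 9261)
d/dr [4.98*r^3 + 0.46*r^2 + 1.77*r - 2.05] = 14.94*r^2 + 0.92*r + 1.77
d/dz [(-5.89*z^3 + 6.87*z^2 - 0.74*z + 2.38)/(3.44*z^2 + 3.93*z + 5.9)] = (-20.2616*z^4 - 46.2954*z^3 - 74.7083*z^2 + 64.6916*z - 13.7194)/(11.8336*z^4 + 27.0384*z^3 + 56.0369*z^2 + 46.374*z + 34.81)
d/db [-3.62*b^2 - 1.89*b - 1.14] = -7.24*b - 1.89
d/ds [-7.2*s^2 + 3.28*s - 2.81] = 3.28 - 14.4*s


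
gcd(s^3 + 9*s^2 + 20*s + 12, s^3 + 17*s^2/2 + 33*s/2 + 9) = s^2 + 7*s + 6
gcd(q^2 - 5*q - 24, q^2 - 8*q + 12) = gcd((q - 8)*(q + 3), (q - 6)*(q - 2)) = 1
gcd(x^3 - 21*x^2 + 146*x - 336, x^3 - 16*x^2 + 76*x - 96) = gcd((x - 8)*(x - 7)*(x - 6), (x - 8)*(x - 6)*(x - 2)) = x^2 - 14*x + 48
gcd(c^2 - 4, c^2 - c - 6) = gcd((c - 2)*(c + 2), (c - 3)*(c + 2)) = c + 2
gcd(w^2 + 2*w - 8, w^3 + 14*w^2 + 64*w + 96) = w + 4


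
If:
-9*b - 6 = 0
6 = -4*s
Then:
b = -2/3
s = -3/2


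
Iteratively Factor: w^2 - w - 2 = (w - 2)*(w + 1)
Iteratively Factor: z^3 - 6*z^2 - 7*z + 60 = (z - 4)*(z^2 - 2*z - 15) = (z - 5)*(z - 4)*(z + 3)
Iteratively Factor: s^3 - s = (s + 1)*(s^2 - s) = (s - 1)*(s + 1)*(s)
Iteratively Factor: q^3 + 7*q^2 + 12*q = (q + 4)*(q^2 + 3*q) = (q + 3)*(q + 4)*(q)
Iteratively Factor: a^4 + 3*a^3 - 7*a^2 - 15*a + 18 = (a - 1)*(a^3 + 4*a^2 - 3*a - 18) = (a - 1)*(a + 3)*(a^2 + a - 6) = (a - 1)*(a + 3)^2*(a - 2)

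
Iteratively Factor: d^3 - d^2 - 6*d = (d + 2)*(d^2 - 3*d) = (d - 3)*(d + 2)*(d)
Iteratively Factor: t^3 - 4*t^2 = (t)*(t^2 - 4*t) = t*(t - 4)*(t)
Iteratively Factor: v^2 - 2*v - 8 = (v - 4)*(v + 2)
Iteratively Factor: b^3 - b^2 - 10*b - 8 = (b + 2)*(b^2 - 3*b - 4) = (b + 1)*(b + 2)*(b - 4)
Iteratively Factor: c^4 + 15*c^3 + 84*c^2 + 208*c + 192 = (c + 4)*(c^3 + 11*c^2 + 40*c + 48) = (c + 4)^2*(c^2 + 7*c + 12) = (c + 3)*(c + 4)^2*(c + 4)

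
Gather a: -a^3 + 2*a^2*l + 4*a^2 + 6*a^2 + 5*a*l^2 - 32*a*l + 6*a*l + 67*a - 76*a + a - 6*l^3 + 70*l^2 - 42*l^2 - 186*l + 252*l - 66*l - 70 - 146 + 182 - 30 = -a^3 + a^2*(2*l + 10) + a*(5*l^2 - 26*l - 8) - 6*l^3 + 28*l^2 - 64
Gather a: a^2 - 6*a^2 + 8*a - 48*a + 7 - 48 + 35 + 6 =-5*a^2 - 40*a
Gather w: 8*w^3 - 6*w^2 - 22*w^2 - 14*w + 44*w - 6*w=8*w^3 - 28*w^2 + 24*w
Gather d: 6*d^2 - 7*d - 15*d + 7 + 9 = 6*d^2 - 22*d + 16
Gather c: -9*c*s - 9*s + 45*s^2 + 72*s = -9*c*s + 45*s^2 + 63*s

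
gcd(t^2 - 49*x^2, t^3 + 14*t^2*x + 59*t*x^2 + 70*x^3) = t + 7*x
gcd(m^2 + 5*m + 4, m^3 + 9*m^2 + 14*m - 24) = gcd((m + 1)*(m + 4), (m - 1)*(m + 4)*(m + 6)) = m + 4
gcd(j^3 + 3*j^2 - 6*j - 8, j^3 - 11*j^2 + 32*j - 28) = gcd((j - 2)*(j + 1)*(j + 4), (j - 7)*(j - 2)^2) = j - 2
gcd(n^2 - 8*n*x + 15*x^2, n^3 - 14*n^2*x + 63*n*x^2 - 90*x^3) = n^2 - 8*n*x + 15*x^2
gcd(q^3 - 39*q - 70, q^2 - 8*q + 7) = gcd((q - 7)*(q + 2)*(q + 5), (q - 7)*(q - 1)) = q - 7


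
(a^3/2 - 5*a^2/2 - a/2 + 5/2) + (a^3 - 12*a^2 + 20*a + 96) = 3*a^3/2 - 29*a^2/2 + 39*a/2 + 197/2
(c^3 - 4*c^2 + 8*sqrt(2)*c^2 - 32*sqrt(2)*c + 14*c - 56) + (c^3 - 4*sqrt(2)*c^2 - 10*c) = 2*c^3 - 4*c^2 + 4*sqrt(2)*c^2 - 32*sqrt(2)*c + 4*c - 56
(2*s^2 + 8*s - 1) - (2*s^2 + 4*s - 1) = 4*s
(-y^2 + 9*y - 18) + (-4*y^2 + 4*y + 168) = -5*y^2 + 13*y + 150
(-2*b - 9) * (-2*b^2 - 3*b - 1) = 4*b^3 + 24*b^2 + 29*b + 9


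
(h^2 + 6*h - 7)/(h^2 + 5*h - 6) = (h + 7)/(h + 6)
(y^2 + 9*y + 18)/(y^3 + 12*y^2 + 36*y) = (y + 3)/(y*(y + 6))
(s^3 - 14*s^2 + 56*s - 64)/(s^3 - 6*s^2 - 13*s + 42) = (s^2 - 12*s + 32)/(s^2 - 4*s - 21)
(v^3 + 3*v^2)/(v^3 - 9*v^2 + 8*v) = v*(v + 3)/(v^2 - 9*v + 8)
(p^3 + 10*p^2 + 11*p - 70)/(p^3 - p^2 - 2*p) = (p^2 + 12*p + 35)/(p*(p + 1))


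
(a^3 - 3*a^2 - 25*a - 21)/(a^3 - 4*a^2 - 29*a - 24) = (a - 7)/(a - 8)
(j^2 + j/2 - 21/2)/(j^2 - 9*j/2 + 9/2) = (2*j + 7)/(2*j - 3)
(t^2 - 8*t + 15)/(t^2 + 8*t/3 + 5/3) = 3*(t^2 - 8*t + 15)/(3*t^2 + 8*t + 5)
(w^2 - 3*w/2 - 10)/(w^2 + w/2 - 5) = (w - 4)/(w - 2)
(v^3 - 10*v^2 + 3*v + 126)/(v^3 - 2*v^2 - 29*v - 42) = (v - 6)/(v + 2)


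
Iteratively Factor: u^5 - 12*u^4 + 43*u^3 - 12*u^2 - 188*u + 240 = (u - 5)*(u^4 - 7*u^3 + 8*u^2 + 28*u - 48) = (u - 5)*(u - 2)*(u^3 - 5*u^2 - 2*u + 24) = (u - 5)*(u - 4)*(u - 2)*(u^2 - u - 6) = (u - 5)*(u - 4)*(u - 2)*(u + 2)*(u - 3)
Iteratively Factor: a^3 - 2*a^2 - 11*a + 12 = (a + 3)*(a^2 - 5*a + 4) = (a - 4)*(a + 3)*(a - 1)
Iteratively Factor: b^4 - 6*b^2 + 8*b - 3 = (b + 3)*(b^3 - 3*b^2 + 3*b - 1) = (b - 1)*(b + 3)*(b^2 - 2*b + 1) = (b - 1)^2*(b + 3)*(b - 1)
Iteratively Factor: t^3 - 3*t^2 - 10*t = (t)*(t^2 - 3*t - 10) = t*(t - 5)*(t + 2)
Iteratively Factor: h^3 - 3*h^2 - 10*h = (h)*(h^2 - 3*h - 10) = h*(h - 5)*(h + 2)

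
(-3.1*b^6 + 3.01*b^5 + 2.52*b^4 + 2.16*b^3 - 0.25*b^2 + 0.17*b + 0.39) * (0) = 0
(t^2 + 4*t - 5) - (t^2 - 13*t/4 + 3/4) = 29*t/4 - 23/4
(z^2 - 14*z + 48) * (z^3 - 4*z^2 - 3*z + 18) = z^5 - 18*z^4 + 101*z^3 - 132*z^2 - 396*z + 864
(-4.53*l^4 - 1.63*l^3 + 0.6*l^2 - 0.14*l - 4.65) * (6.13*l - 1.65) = -27.7689*l^5 - 2.5174*l^4 + 6.3675*l^3 - 1.8482*l^2 - 28.2735*l + 7.6725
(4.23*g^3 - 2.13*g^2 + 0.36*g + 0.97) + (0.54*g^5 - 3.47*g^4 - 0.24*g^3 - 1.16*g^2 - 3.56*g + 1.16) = 0.54*g^5 - 3.47*g^4 + 3.99*g^3 - 3.29*g^2 - 3.2*g + 2.13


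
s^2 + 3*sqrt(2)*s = s*(s + 3*sqrt(2))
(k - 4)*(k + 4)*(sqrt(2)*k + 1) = sqrt(2)*k^3 + k^2 - 16*sqrt(2)*k - 16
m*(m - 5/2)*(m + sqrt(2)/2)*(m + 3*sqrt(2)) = m^4 - 5*m^3/2 + 7*sqrt(2)*m^3/2 - 35*sqrt(2)*m^2/4 + 3*m^2 - 15*m/2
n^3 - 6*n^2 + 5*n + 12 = (n - 4)*(n - 3)*(n + 1)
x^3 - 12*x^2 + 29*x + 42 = (x - 7)*(x - 6)*(x + 1)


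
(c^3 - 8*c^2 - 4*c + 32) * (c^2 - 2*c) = c^5 - 10*c^4 + 12*c^3 + 40*c^2 - 64*c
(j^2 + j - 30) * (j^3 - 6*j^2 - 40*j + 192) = j^5 - 5*j^4 - 76*j^3 + 332*j^2 + 1392*j - 5760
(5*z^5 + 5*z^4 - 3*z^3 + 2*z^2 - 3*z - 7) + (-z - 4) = 5*z^5 + 5*z^4 - 3*z^3 + 2*z^2 - 4*z - 11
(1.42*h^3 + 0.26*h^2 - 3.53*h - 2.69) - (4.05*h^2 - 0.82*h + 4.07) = 1.42*h^3 - 3.79*h^2 - 2.71*h - 6.76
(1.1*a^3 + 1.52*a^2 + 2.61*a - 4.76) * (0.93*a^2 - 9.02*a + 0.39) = 1.023*a^5 - 8.5084*a^4 - 10.8541*a^3 - 27.3762*a^2 + 43.9531*a - 1.8564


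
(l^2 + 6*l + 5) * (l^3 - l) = l^5 + 6*l^4 + 4*l^3 - 6*l^2 - 5*l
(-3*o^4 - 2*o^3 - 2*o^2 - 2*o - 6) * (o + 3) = -3*o^5 - 11*o^4 - 8*o^3 - 8*o^2 - 12*o - 18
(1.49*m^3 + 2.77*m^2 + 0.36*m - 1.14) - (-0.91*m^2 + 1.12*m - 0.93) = 1.49*m^3 + 3.68*m^2 - 0.76*m - 0.21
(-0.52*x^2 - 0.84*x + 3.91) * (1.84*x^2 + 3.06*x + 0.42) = -0.9568*x^4 - 3.1368*x^3 + 4.4056*x^2 + 11.6118*x + 1.6422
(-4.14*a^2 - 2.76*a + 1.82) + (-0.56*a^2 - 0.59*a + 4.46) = -4.7*a^2 - 3.35*a + 6.28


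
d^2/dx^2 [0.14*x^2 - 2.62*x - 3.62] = 0.280000000000000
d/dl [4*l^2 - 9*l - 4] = 8*l - 9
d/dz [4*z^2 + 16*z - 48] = 8*z + 16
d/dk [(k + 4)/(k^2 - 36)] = (k^2 - 2*k*(k + 4) - 36)/(k^2 - 36)^2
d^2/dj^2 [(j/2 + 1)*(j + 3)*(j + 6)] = 3*j + 11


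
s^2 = s^2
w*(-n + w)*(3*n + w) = -3*n^2*w + 2*n*w^2 + w^3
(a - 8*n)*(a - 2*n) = a^2 - 10*a*n + 16*n^2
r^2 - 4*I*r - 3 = (r - 3*I)*(r - I)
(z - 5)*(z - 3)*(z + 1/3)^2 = z^4 - 22*z^3/3 + 88*z^2/9 + 82*z/9 + 5/3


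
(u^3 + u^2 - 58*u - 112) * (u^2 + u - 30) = u^5 + 2*u^4 - 87*u^3 - 200*u^2 + 1628*u + 3360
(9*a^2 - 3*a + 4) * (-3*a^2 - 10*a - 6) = -27*a^4 - 81*a^3 - 36*a^2 - 22*a - 24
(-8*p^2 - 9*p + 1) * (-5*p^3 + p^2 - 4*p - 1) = 40*p^5 + 37*p^4 + 18*p^3 + 45*p^2 + 5*p - 1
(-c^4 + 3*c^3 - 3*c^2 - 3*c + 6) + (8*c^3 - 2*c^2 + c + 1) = -c^4 + 11*c^3 - 5*c^2 - 2*c + 7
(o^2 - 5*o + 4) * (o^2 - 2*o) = o^4 - 7*o^3 + 14*o^2 - 8*o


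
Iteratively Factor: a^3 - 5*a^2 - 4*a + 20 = (a + 2)*(a^2 - 7*a + 10) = (a - 2)*(a + 2)*(a - 5)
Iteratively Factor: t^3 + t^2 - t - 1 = (t + 1)*(t^2 - 1) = (t + 1)^2*(t - 1)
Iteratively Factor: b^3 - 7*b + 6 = (b + 3)*(b^2 - 3*b + 2) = (b - 1)*(b + 3)*(b - 2)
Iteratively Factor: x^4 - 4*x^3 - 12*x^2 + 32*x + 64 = (x - 4)*(x^3 - 12*x - 16) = (x - 4)^2*(x^2 + 4*x + 4) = (x - 4)^2*(x + 2)*(x + 2)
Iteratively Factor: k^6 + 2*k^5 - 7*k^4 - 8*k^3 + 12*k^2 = (k + 3)*(k^5 - k^4 - 4*k^3 + 4*k^2) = (k - 2)*(k + 3)*(k^4 + k^3 - 2*k^2) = k*(k - 2)*(k + 3)*(k^3 + k^2 - 2*k) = k*(k - 2)*(k + 2)*(k + 3)*(k^2 - k) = k^2*(k - 2)*(k + 2)*(k + 3)*(k - 1)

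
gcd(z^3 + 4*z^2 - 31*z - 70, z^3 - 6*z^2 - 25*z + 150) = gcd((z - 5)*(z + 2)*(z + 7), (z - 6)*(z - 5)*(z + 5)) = z - 5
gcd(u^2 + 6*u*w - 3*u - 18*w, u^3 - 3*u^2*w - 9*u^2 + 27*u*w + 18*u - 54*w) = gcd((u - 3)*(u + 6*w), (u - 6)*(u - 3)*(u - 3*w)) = u - 3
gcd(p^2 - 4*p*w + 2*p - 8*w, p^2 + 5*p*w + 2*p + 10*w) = p + 2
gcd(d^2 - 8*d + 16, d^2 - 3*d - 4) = d - 4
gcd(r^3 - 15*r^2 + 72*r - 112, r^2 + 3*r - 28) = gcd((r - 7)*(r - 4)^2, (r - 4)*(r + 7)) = r - 4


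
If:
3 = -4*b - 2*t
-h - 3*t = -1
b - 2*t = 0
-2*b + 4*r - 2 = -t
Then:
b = -3/5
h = 19/10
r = 11/40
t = -3/10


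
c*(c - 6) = c^2 - 6*c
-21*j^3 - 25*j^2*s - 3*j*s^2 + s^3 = (-7*j + s)*(j + s)*(3*j + s)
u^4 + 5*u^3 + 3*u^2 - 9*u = u*(u - 1)*(u + 3)^2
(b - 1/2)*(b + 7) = b^2 + 13*b/2 - 7/2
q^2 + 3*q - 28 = (q - 4)*(q + 7)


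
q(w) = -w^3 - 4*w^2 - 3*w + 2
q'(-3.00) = -6.00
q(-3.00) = 2.00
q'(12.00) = -531.00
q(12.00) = -2338.00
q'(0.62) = -9.11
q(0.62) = -1.64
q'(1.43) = -20.57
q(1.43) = -13.39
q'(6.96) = -204.00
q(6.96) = -549.80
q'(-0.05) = -2.61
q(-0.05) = 2.14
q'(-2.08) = 0.66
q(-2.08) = -0.07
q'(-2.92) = -5.22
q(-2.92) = 1.55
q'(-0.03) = -2.76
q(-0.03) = 2.09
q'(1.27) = -18.00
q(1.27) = -10.31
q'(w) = -3*w^2 - 8*w - 3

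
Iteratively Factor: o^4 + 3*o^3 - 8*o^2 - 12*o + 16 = (o + 4)*(o^3 - o^2 - 4*o + 4) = (o - 1)*(o + 4)*(o^2 - 4) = (o - 1)*(o + 2)*(o + 4)*(o - 2)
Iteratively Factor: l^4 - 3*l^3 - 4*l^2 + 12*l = (l)*(l^3 - 3*l^2 - 4*l + 12) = l*(l - 3)*(l^2 - 4) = l*(l - 3)*(l - 2)*(l + 2)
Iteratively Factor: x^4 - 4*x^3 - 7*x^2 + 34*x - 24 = (x - 1)*(x^3 - 3*x^2 - 10*x + 24) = (x - 2)*(x - 1)*(x^2 - x - 12) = (x - 2)*(x - 1)*(x + 3)*(x - 4)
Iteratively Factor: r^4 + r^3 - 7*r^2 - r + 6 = (r - 1)*(r^3 + 2*r^2 - 5*r - 6) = (r - 2)*(r - 1)*(r^2 + 4*r + 3) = (r - 2)*(r - 1)*(r + 3)*(r + 1)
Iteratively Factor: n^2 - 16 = (n + 4)*(n - 4)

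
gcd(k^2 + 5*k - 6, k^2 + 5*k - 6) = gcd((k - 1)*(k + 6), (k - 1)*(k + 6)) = k^2 + 5*k - 6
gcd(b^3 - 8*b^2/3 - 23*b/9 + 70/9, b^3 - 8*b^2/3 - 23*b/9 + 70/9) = b^3 - 8*b^2/3 - 23*b/9 + 70/9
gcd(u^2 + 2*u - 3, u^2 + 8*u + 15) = u + 3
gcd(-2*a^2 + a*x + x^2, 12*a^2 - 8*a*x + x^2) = 1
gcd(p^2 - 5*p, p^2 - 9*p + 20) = p - 5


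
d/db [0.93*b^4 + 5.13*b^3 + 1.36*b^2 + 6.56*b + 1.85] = 3.72*b^3 + 15.39*b^2 + 2.72*b + 6.56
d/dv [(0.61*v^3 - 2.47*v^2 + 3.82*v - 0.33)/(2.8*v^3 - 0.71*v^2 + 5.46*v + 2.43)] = (8.88178419700125e-16*v^5 + 6.4829*v^4 - 14.7308*v^3 - 3.5551*v^2 - 12.4728*v + 11.0844)/(7.84*v^6 - 3.976*v^5 + 31.0801*v^4 + 5.8548*v^3 + 26.361*v^2 + 26.5356*v + 5.9049)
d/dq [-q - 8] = -1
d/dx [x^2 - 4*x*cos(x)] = 4*x*sin(x) + 2*x - 4*cos(x)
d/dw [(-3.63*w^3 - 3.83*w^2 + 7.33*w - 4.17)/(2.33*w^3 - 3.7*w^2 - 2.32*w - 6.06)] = (-3.5527136788005e-15*w^5 + 22.3549*w^4 - 17.3146*w^3 + 131.1483*w^2 + 15.5616*w - 54.0942)/(5.4289*w^6 - 17.242*w^5 + 2.8788*w^4 - 11.0716*w^3 + 50.2264*w^2 + 28.1184*w + 36.7236)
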